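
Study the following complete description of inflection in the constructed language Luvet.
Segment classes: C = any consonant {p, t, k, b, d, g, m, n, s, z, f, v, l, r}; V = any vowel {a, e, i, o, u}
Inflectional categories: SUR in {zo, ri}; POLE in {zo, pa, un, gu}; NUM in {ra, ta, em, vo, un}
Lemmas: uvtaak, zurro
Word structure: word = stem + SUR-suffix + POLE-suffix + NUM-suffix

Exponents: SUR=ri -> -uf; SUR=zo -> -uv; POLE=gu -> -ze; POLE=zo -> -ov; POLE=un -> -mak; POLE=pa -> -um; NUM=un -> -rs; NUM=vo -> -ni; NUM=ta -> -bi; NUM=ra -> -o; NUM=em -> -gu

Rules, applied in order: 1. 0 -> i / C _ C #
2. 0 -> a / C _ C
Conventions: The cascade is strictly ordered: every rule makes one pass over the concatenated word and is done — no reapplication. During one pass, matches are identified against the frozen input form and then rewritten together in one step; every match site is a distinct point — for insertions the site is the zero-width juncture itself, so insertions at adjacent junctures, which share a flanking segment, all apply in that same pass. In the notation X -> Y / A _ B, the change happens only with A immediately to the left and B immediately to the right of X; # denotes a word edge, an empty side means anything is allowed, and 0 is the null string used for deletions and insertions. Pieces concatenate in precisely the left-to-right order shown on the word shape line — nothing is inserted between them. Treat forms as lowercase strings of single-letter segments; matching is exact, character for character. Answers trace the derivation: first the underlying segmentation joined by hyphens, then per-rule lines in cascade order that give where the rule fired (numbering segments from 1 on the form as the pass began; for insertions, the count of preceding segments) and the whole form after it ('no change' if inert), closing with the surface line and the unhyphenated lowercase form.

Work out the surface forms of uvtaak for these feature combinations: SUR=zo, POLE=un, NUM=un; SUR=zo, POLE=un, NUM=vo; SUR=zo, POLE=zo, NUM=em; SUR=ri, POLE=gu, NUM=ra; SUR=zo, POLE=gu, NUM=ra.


cell SUR=zo, POLE=un, NUM=un:
underlying: uvtaak-uv-mak-rs
1. 0 -> i / C _ C #: inserts after position(s) 12: uvtaakuvmakris
2. 0 -> a / C _ C: inserts after position(s) 2, 8, 11: uvataakuvamakaris
surface: uvataakuvamakaris

cell SUR=zo, POLE=un, NUM=vo:
underlying: uvtaak-uv-mak-ni
1. 0 -> i / C _ C #: no change
2. 0 -> a / C _ C: inserts after position(s) 2, 8, 11: uvataakuvamakani
surface: uvataakuvamakani

cell SUR=zo, POLE=zo, NUM=em:
underlying: uvtaak-uv-ov-gu
1. 0 -> i / C _ C #: no change
2. 0 -> a / C _ C: inserts after position(s) 2, 10: uvataakuvovagu
surface: uvataakuvovagu

cell SUR=ri, POLE=gu, NUM=ra:
underlying: uvtaak-uf-ze-o
1. 0 -> i / C _ C #: no change
2. 0 -> a / C _ C: inserts after position(s) 2, 8: uvataakufazeo
surface: uvataakufazeo

cell SUR=zo, POLE=gu, NUM=ra:
underlying: uvtaak-uv-ze-o
1. 0 -> i / C _ C #: no change
2. 0 -> a / C _ C: inserts after position(s) 2, 8: uvataakuvazeo
surface: uvataakuvazeo


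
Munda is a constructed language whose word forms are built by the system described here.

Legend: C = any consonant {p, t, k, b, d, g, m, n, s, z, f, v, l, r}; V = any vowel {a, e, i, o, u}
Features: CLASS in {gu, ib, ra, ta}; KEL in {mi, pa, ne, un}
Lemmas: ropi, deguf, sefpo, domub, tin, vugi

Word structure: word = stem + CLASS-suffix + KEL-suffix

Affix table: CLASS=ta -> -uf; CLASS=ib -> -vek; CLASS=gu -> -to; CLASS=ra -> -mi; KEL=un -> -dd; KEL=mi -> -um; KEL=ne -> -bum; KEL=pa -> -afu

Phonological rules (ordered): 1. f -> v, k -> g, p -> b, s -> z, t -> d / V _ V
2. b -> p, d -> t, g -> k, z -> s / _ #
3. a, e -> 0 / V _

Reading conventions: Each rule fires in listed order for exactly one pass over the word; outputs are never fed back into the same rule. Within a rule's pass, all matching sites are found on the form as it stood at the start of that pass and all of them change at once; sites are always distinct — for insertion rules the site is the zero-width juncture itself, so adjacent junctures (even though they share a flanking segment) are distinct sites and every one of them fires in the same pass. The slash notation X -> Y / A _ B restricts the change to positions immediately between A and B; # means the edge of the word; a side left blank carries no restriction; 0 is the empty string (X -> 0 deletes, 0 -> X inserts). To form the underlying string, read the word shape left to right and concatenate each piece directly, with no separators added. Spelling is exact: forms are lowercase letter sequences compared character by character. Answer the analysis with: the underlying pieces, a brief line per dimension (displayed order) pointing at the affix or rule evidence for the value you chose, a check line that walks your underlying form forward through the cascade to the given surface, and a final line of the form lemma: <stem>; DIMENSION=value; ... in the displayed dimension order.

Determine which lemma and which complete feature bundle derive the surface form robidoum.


underlying: ropi-to-um
CLASS=gu - signalled by the affix -to
KEL=mi - signalled by the affix -um
check: ropitoum -> robidoum -> robidoum -> robidoum
lemma: ropi; CLASS=gu; KEL=mi


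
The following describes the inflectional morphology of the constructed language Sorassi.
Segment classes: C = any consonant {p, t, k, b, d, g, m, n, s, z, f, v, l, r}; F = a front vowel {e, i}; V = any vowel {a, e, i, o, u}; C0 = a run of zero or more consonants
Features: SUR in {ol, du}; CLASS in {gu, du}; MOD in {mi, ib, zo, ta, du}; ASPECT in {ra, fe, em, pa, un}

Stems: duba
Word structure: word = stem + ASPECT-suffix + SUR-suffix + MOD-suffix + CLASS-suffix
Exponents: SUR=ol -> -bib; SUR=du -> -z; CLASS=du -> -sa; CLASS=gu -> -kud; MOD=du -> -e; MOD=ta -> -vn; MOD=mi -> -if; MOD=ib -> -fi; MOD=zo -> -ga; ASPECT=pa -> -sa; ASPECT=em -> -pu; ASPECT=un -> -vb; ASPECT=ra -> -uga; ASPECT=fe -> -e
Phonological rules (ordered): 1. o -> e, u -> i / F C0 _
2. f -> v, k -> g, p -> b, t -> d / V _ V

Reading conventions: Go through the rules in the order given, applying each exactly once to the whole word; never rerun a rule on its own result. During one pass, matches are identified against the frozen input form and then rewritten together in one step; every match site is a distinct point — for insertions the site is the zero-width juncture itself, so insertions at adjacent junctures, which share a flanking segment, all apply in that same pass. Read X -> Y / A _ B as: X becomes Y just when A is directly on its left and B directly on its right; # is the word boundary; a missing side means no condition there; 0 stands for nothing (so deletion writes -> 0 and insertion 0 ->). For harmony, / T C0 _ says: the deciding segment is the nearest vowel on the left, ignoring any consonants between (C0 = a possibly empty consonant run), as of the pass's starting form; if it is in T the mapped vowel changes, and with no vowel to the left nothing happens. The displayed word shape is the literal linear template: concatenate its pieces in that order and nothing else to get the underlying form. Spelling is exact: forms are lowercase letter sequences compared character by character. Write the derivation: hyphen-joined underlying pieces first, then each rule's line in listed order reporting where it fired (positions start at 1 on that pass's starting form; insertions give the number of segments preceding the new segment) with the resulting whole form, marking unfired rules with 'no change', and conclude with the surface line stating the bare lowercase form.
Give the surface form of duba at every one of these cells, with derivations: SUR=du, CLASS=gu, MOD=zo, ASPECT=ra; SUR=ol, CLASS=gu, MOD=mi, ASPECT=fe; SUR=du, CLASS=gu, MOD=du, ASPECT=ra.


cell SUR=du, CLASS=gu, MOD=zo, ASPECT=ra:
underlying: duba-uga-z-ga-kud
1. o -> e, u -> i / F C0 _: no change
2. f -> v, k -> g, p -> b, t -> d / V _ V: fires at position(s) 11: dubaugazgagud
surface: dubaugazgagud

cell SUR=ol, CLASS=gu, MOD=mi, ASPECT=fe:
underlying: duba-e-bib-if-kud
1. o -> e, u -> i / F C0 _: fires at position(s) 12: dubaebibifkid
2. f -> v, k -> g, p -> b, t -> d / V _ V: no change
surface: dubaebibifkid

cell SUR=du, CLASS=gu, MOD=du, ASPECT=ra:
underlying: duba-uga-z-e-kud
1. o -> e, u -> i / F C0 _: fires at position(s) 11: dubaugazekid
2. f -> v, k -> g, p -> b, t -> d / V _ V: fires at position(s) 10: dubaugazegid
surface: dubaugazegid


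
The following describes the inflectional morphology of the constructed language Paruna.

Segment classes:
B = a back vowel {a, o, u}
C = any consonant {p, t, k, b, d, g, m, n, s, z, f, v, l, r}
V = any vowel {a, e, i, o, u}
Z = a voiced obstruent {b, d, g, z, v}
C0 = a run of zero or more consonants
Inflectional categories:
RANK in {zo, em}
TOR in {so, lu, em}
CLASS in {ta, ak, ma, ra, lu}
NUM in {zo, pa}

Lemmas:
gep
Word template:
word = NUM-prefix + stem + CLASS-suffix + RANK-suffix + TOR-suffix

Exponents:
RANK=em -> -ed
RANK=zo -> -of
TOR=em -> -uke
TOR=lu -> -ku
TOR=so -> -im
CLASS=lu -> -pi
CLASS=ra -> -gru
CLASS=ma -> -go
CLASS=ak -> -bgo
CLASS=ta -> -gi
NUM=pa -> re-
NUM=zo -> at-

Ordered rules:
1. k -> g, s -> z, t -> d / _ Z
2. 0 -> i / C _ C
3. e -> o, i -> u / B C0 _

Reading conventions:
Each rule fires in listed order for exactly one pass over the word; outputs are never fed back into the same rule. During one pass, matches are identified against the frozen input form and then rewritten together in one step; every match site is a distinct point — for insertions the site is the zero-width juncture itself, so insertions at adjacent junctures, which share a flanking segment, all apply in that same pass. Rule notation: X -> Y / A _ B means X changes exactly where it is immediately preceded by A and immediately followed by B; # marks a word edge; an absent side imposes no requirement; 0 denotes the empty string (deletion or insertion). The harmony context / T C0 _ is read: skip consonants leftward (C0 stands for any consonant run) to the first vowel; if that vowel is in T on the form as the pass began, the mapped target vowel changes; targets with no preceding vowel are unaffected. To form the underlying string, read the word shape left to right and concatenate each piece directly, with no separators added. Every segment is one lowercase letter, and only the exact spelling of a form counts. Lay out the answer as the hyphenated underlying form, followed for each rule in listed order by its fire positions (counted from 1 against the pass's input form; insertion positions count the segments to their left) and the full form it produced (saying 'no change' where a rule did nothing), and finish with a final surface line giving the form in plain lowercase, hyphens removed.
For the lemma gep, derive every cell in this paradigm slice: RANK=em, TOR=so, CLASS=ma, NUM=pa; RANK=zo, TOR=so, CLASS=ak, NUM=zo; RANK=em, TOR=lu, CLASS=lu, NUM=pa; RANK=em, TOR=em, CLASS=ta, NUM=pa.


cell RANK=em, TOR=so, CLASS=ma, NUM=pa:
underlying: re-gep-go-ed-im
1. k -> g, s -> z, t -> d / _ Z: no change
2. 0 -> i / C _ C: inserts after position(s) 5: regepigoedim
3. e -> o, i -> u / B C0 _: fires at position(s) 9: regepigoodim
surface: regepigoodim

cell RANK=zo, TOR=so, CLASS=ak, NUM=zo:
underlying: at-gep-bgo-of-im
1. k -> g, s -> z, t -> d / _ Z: fires at position(s) 2: adgepbgoofim
2. 0 -> i / C _ C: inserts after position(s) 2, 5, 6: adigepibigoofim
3. e -> o, i -> u / B C0 _: fires at position(s) 3, 14: adugepibigoofum
surface: adugepibigoofum

cell RANK=em, TOR=lu, CLASS=lu, NUM=pa:
underlying: re-gep-pi-ed-ku
1. k -> g, s -> z, t -> d / _ Z: no change
2. 0 -> i / C _ C: inserts after position(s) 5, 9: regepipiediku
3. e -> o, i -> u / B C0 _: no change
surface: regepipiediku

cell RANK=em, TOR=em, CLASS=ta, NUM=pa:
underlying: re-gep-gi-ed-uke
1. k -> g, s -> z, t -> d / _ Z: no change
2. 0 -> i / C _ C: inserts after position(s) 5: regepigieduke
3. e -> o, i -> u / B C0 _: fires at position(s) 13: regepigieduko
surface: regepigieduko


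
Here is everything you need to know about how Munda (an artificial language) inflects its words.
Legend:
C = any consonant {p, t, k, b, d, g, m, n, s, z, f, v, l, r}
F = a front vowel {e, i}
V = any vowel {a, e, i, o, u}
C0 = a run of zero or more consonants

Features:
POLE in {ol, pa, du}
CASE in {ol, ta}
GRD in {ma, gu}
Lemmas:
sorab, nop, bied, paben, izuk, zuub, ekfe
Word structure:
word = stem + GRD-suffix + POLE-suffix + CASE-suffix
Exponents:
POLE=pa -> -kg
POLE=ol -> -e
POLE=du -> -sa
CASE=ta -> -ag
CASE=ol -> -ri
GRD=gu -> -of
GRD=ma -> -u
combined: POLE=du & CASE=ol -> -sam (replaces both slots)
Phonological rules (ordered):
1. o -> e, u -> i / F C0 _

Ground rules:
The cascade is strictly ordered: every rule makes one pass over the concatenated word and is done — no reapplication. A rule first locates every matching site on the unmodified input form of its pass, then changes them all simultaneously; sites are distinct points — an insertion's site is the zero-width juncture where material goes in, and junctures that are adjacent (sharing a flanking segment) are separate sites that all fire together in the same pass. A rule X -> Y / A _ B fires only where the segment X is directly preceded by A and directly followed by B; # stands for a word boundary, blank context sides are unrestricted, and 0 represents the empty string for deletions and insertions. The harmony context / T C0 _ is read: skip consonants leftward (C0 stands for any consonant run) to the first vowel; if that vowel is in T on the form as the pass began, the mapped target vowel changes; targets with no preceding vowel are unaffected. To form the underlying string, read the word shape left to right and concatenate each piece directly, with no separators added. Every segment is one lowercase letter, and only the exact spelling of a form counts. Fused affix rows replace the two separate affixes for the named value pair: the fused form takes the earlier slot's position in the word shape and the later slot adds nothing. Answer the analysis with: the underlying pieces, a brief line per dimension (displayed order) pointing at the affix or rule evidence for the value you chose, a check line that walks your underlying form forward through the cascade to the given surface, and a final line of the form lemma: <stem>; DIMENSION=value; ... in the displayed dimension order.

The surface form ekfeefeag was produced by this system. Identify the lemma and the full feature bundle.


underlying: ekfe-of-e-ag
POLE=ol - signalled by the affix -e
CASE=ta - signalled by the affix -ag
GRD=gu - signalled by the affix -of
check: ekfeofeag -> ekfeefeag
lemma: ekfe; POLE=ol; CASE=ta; GRD=gu


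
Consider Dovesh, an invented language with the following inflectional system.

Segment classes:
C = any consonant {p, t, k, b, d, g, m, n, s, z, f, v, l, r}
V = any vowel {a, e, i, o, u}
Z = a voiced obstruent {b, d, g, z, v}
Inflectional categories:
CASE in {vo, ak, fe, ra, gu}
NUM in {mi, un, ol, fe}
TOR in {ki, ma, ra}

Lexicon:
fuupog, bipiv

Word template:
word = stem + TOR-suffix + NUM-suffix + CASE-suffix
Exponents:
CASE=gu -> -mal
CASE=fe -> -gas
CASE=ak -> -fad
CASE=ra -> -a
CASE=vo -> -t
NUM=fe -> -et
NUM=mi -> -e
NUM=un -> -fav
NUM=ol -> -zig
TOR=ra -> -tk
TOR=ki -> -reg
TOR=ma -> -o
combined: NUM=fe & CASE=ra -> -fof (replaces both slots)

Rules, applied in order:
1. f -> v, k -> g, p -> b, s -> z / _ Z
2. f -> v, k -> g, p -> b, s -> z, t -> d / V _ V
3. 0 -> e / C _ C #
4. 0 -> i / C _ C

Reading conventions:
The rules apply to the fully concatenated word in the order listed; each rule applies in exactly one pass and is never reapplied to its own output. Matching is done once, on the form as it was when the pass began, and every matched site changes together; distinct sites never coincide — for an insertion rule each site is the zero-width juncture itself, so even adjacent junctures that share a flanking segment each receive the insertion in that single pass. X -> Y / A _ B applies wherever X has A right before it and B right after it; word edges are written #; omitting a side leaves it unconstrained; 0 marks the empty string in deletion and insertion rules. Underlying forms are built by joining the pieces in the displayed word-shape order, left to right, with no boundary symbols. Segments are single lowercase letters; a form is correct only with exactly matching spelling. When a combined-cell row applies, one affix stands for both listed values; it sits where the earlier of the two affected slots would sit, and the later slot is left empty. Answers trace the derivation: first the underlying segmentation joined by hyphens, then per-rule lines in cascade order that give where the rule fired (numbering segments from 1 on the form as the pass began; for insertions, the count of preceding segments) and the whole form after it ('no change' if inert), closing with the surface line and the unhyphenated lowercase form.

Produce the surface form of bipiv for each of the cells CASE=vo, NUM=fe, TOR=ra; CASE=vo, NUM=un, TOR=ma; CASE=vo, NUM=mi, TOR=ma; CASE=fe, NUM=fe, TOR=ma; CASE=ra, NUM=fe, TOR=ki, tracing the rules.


cell CASE=vo, NUM=fe, TOR=ra:
underlying: bipiv-tk-et-t
1. f -> v, k -> g, p -> b, s -> z / _ Z: no change
2. f -> v, k -> g, p -> b, s -> z, t -> d / V _ V: fires at position(s) 3: bibivtkett
3. 0 -> e / C _ C #: inserts after position(s) 9: bibivtketet
4. 0 -> i / C _ C: inserts after position(s) 5, 6: bibivitiketet
surface: bibivitiketet

cell CASE=vo, NUM=un, TOR=ma:
underlying: bipiv-o-fav-t
1. f -> v, k -> g, p -> b, s -> z / _ Z: no change
2. f -> v, k -> g, p -> b, s -> z, t -> d / V _ V: fires at position(s) 3, 7: bibivovavt
3. 0 -> e / C _ C #: inserts after position(s) 9: bibivovavet
4. 0 -> i / C _ C: no change
surface: bibivovavet

cell CASE=vo, NUM=mi, TOR=ma:
underlying: bipiv-o-e-t
1. f -> v, k -> g, p -> b, s -> z / _ Z: no change
2. f -> v, k -> g, p -> b, s -> z, t -> d / V _ V: fires at position(s) 3: bibivoet
3. 0 -> e / C _ C #: no change
4. 0 -> i / C _ C: no change
surface: bibivoet

cell CASE=fe, NUM=fe, TOR=ma:
underlying: bipiv-o-et-gas
1. f -> v, k -> g, p -> b, s -> z / _ Z: no change
2. f -> v, k -> g, p -> b, s -> z, t -> d / V _ V: fires at position(s) 3: bibivoetgas
3. 0 -> e / C _ C #: no change
4. 0 -> i / C _ C: inserts after position(s) 8: bibivoetigas
surface: bibivoetigas

cell CASE=ra, NUM=fe, TOR=ki:
underlying: bipiv-reg-fof
1. f -> v, k -> g, p -> b, s -> z / _ Z: no change
2. f -> v, k -> g, p -> b, s -> z, t -> d / V _ V: fires at position(s) 3: bibivregfof
3. 0 -> e / C _ C #: no change
4. 0 -> i / C _ C: inserts after position(s) 5, 8: bibiviregifof
surface: bibiviregifof


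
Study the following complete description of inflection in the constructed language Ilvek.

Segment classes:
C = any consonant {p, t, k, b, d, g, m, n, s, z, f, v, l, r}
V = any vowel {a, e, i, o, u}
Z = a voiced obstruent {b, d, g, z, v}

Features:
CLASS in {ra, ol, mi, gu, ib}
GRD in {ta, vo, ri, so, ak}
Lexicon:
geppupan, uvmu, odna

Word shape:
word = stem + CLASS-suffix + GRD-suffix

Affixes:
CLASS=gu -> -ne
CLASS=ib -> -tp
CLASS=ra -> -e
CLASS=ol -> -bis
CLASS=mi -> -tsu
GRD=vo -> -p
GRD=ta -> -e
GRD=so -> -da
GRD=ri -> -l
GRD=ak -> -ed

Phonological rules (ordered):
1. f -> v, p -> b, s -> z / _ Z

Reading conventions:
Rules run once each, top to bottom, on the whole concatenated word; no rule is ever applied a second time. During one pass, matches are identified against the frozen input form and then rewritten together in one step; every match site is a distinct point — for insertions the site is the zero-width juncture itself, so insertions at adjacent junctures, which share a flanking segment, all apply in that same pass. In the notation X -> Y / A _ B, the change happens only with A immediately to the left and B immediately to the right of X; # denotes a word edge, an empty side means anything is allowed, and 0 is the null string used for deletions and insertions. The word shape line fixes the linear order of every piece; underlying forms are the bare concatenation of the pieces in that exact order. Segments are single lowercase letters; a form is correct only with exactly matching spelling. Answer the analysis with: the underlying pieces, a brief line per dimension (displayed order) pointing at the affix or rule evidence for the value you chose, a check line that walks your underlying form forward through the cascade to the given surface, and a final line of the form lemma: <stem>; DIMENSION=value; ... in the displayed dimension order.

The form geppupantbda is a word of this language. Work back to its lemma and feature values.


underlying: geppupan-tp-da
CLASS=ib - signalled by the affix -tp
GRD=so - signalled by the affix -da
check: geppupantpda -> geppupantbda
lemma: geppupan; CLASS=ib; GRD=so


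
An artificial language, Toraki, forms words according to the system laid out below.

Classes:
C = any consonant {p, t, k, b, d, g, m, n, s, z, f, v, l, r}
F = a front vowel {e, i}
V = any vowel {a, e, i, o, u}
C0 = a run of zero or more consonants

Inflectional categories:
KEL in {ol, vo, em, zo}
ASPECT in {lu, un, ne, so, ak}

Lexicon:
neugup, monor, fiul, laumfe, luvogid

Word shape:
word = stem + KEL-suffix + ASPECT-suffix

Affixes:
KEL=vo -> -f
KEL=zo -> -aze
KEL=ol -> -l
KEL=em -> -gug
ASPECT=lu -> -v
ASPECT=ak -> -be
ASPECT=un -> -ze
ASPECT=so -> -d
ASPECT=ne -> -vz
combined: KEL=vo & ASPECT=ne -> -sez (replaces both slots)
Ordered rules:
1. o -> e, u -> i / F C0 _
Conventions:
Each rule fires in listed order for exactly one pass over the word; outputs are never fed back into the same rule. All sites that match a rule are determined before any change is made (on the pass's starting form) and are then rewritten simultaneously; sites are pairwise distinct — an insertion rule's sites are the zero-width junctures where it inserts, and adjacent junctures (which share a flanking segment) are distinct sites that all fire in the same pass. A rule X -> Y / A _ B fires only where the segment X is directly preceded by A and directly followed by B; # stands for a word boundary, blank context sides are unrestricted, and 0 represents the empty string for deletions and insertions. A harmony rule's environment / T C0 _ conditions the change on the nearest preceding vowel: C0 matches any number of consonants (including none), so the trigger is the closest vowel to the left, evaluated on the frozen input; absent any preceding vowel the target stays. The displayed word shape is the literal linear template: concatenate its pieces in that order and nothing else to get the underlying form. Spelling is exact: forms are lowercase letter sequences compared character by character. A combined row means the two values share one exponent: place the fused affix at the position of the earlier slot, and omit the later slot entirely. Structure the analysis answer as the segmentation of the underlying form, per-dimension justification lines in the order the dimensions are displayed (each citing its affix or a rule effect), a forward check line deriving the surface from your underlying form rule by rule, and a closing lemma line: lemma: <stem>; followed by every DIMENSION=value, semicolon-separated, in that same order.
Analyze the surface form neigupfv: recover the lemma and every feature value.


underlying: neugup-f-v
KEL=vo - signalled by the affix -f
ASPECT=lu - signalled by the affix -v
check: neugupfv -> neigupfv
lemma: neugup; KEL=vo; ASPECT=lu


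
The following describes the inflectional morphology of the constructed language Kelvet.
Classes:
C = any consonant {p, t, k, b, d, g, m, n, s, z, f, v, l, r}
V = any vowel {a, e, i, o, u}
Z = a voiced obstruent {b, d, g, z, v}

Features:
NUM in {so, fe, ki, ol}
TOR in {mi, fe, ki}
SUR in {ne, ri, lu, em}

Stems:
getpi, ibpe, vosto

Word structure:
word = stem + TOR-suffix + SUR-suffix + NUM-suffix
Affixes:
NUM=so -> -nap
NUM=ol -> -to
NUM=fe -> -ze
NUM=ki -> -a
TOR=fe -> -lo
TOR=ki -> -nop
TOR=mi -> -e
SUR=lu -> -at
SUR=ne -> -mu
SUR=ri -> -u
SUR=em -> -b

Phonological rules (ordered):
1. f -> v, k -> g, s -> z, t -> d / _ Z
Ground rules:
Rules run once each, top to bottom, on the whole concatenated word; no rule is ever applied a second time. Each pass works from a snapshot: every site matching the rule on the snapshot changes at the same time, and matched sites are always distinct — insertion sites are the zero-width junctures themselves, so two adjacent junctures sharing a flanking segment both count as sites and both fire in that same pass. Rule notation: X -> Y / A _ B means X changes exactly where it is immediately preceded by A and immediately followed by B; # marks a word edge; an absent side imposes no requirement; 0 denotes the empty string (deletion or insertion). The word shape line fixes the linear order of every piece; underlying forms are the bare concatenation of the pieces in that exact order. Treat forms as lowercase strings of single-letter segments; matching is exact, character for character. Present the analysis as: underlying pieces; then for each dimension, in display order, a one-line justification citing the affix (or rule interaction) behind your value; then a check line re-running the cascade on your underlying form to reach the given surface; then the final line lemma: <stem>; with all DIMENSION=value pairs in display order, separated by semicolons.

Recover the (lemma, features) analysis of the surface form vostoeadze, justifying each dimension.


underlying: vosto-e-at-ze
NUM=fe - signalled by the affix -ze
TOR=mi - signalled by the affix -e
SUR=lu - signalled by the affix -at
check: vostoeatze -> vostoeadze
lemma: vosto; NUM=fe; TOR=mi; SUR=lu


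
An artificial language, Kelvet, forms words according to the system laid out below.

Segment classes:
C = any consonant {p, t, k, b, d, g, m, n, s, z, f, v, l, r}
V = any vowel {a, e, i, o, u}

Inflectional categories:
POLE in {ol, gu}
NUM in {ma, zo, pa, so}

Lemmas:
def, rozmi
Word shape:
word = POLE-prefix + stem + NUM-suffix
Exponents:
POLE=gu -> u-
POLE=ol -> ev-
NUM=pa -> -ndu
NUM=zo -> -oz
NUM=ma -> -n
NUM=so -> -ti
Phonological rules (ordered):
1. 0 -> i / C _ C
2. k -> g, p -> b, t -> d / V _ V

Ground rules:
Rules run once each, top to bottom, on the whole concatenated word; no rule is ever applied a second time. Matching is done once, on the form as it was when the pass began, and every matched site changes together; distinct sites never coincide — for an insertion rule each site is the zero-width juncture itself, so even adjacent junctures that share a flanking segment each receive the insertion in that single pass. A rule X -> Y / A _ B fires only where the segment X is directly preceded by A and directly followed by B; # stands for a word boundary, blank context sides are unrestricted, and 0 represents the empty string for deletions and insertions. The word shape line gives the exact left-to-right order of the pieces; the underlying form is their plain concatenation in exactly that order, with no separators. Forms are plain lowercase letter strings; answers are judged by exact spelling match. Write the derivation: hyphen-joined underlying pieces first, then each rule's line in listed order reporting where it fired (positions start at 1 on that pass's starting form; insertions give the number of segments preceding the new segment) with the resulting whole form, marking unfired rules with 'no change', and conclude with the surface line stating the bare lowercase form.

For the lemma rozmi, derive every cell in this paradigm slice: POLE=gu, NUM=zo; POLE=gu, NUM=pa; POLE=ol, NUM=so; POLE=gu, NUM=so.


cell POLE=gu, NUM=zo:
underlying: u-rozmi-oz
1. 0 -> i / C _ C: inserts after position(s) 4: urozimioz
2. k -> g, p -> b, t -> d / V _ V: no change
surface: urozimioz

cell POLE=gu, NUM=pa:
underlying: u-rozmi-ndu
1. 0 -> i / C _ C: inserts after position(s) 4, 7: uroziminidu
2. k -> g, p -> b, t -> d / V _ V: no change
surface: uroziminidu

cell POLE=ol, NUM=so:
underlying: ev-rozmi-ti
1. 0 -> i / C _ C: inserts after position(s) 2, 5: evirozimiti
2. k -> g, p -> b, t -> d / V _ V: fires at position(s) 10: evirozimidi
surface: evirozimidi

cell POLE=gu, NUM=so:
underlying: u-rozmi-ti
1. 0 -> i / C _ C: inserts after position(s) 4: urozimiti
2. k -> g, p -> b, t -> d / V _ V: fires at position(s) 8: urozimidi
surface: urozimidi


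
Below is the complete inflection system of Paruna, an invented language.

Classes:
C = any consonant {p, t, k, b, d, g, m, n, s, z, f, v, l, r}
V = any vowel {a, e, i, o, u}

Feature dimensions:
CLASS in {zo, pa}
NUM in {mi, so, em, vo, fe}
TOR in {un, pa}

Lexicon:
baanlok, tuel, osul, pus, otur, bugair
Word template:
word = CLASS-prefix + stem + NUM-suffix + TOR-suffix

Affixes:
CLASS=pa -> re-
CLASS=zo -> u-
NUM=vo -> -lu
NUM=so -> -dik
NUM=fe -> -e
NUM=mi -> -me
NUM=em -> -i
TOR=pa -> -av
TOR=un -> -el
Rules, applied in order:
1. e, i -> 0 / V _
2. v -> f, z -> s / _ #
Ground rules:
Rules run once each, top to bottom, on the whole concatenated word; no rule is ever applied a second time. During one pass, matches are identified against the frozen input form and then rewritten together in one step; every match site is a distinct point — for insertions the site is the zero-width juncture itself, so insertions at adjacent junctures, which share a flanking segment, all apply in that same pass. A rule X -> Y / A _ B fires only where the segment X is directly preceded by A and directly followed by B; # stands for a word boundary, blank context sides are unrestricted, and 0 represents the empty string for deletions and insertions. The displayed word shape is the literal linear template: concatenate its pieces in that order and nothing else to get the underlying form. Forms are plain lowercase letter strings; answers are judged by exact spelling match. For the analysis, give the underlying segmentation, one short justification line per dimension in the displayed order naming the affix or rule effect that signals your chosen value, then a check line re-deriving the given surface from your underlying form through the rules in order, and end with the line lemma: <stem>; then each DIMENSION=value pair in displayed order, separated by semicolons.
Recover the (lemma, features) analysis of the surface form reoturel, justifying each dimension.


underlying: re-otur-e-el
CLASS=pa - signalled by the affix re-
NUM=fe - signalled by the affix -e
TOR=un - signalled by the affix -el
check: reotureel -> reoturel -> reoturel
lemma: otur; CLASS=pa; NUM=fe; TOR=un


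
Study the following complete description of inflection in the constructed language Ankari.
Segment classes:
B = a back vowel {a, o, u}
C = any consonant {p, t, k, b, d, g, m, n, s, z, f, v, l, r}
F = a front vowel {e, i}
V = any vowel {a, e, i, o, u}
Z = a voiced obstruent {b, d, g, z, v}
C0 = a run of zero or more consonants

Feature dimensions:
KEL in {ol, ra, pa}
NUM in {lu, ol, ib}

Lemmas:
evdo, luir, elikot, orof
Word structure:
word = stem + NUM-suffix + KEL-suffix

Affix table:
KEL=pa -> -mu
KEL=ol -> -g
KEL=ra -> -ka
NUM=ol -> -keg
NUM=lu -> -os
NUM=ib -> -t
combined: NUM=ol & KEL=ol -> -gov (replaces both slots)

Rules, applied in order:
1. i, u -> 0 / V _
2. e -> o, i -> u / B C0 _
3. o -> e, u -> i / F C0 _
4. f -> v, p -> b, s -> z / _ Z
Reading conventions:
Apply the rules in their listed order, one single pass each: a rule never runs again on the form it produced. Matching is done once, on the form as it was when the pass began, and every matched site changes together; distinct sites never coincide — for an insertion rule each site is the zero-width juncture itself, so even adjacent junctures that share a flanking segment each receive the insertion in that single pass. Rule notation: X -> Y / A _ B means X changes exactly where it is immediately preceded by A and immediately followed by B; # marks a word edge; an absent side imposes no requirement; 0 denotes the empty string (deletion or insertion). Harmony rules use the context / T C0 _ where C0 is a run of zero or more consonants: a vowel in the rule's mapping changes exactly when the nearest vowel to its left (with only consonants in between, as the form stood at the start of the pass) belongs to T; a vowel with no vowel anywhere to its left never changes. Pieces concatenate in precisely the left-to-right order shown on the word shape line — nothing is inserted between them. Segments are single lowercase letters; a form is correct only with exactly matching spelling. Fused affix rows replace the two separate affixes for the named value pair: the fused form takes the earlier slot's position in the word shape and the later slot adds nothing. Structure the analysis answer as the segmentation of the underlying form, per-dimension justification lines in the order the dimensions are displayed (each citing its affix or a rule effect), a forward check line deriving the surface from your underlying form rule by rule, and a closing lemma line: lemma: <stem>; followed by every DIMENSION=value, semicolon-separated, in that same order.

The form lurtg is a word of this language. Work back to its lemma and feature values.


underlying: luir-t-g
KEL=ol - signalled by the affix -g
NUM=ib - signalled by the affix -t
check: luirtg -> lurtg -> lurtg -> lurtg -> lurtg
lemma: luir; KEL=ol; NUM=ib


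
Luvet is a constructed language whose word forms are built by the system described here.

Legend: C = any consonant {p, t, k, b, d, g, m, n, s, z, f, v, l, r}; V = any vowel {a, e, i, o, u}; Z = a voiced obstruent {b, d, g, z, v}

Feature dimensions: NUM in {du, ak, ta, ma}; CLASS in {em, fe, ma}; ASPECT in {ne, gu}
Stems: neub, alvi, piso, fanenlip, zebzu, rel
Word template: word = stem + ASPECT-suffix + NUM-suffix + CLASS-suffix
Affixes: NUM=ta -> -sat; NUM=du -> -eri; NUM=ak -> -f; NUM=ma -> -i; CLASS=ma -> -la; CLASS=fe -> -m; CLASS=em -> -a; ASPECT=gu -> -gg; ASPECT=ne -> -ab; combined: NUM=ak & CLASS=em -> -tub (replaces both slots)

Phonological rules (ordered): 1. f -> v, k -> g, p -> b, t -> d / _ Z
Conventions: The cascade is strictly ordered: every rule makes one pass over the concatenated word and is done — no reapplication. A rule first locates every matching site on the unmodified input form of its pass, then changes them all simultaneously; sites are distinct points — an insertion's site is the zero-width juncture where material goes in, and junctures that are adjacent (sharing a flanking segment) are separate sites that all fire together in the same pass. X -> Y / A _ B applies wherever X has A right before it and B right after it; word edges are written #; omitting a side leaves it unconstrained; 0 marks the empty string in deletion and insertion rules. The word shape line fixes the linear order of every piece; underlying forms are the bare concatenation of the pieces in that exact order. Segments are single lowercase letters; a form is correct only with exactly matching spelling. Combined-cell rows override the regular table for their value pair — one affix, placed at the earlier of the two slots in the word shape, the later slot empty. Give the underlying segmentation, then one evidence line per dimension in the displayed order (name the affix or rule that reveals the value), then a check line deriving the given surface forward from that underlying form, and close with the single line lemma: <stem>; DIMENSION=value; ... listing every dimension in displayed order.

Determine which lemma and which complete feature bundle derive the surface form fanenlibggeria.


underlying: fanenlip-gg-eri-a
NUM=du - signalled by the affix -eri
CLASS=em - signalled by the affix -a
ASPECT=gu - signalled by the affix -gg
check: fanenlipggeria -> fanenlibggeria
lemma: fanenlip; NUM=du; CLASS=em; ASPECT=gu


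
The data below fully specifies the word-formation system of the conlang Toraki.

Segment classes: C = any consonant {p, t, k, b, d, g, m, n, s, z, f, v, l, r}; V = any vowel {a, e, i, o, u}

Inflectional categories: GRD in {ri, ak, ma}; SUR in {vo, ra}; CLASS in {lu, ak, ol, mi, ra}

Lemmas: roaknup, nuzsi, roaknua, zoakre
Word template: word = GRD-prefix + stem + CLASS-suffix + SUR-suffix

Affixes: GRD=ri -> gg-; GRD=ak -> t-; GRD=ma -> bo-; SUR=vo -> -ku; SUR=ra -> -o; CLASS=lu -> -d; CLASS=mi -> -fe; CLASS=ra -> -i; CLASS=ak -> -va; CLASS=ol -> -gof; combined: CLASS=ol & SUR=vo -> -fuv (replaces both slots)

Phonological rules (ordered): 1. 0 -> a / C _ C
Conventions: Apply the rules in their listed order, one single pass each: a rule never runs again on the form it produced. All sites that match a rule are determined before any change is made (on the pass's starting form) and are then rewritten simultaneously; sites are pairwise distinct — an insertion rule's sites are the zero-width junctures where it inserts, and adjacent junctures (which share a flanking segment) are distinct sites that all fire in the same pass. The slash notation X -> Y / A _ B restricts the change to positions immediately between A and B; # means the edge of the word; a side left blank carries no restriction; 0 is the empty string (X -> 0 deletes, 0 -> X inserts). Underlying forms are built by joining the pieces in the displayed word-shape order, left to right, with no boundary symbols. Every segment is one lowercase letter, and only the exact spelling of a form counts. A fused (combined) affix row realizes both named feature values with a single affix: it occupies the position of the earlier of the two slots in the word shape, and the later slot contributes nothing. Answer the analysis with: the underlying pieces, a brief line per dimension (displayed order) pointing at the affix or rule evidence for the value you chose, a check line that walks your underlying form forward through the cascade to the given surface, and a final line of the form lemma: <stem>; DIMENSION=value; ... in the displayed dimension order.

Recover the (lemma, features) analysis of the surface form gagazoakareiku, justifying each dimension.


underlying: gg-zoakre-i-ku
GRD=ri - signalled by the affix gg-
SUR=vo - signalled by the affix -ku
CLASS=ra - signalled by the affix -i
check: ggzoakreiku -> gagazoakareiku
lemma: zoakre; GRD=ri; SUR=vo; CLASS=ra


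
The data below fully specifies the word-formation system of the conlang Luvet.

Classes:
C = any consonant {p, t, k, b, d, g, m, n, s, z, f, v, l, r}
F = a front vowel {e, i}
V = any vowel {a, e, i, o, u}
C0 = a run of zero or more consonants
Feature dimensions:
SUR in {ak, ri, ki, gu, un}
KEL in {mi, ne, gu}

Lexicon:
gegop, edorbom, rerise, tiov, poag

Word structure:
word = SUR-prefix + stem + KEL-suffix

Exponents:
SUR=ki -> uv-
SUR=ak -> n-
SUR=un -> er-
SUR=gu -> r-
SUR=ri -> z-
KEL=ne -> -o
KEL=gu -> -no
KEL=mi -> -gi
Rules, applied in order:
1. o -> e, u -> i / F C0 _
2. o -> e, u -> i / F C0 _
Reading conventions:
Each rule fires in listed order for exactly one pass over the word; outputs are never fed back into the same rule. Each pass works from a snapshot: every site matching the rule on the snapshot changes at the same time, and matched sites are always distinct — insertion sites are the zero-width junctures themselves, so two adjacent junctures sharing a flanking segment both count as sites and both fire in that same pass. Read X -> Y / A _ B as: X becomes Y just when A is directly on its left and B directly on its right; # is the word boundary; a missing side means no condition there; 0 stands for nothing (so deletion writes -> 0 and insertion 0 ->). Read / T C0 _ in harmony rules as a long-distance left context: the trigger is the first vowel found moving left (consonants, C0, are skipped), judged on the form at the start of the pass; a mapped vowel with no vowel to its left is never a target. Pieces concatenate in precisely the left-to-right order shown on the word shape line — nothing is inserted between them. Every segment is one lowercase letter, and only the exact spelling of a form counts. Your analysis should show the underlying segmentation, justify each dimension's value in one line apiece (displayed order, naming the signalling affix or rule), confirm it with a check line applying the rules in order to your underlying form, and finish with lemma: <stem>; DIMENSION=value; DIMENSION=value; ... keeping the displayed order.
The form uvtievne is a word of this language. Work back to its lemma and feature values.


underlying: uv-tiov-no
SUR=ki - signalled by the affix uv-
KEL=gu - signalled by the affix -no
check: uvtiovno -> uvtievno -> uvtievne
lemma: tiov; SUR=ki; KEL=gu
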